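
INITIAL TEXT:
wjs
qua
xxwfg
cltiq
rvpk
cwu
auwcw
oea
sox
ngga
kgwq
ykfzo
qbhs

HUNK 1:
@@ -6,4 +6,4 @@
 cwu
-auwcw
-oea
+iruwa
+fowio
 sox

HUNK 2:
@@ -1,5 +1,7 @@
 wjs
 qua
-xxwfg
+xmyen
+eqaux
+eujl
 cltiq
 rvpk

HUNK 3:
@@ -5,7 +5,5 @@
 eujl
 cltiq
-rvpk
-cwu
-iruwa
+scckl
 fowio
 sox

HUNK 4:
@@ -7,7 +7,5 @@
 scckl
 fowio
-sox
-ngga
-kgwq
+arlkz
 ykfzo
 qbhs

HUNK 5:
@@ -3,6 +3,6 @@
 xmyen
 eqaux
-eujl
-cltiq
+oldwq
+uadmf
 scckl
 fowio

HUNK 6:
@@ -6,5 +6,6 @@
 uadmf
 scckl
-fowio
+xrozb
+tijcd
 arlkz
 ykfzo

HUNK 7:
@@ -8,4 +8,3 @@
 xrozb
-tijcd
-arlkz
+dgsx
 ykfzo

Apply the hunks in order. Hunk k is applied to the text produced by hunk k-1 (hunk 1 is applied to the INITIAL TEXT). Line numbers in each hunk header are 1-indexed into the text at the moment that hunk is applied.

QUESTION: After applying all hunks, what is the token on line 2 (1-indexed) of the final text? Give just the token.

Answer: qua

Derivation:
Hunk 1: at line 6 remove [auwcw,oea] add [iruwa,fowio] -> 13 lines: wjs qua xxwfg cltiq rvpk cwu iruwa fowio sox ngga kgwq ykfzo qbhs
Hunk 2: at line 1 remove [xxwfg] add [xmyen,eqaux,eujl] -> 15 lines: wjs qua xmyen eqaux eujl cltiq rvpk cwu iruwa fowio sox ngga kgwq ykfzo qbhs
Hunk 3: at line 5 remove [rvpk,cwu,iruwa] add [scckl] -> 13 lines: wjs qua xmyen eqaux eujl cltiq scckl fowio sox ngga kgwq ykfzo qbhs
Hunk 4: at line 7 remove [sox,ngga,kgwq] add [arlkz] -> 11 lines: wjs qua xmyen eqaux eujl cltiq scckl fowio arlkz ykfzo qbhs
Hunk 5: at line 3 remove [eujl,cltiq] add [oldwq,uadmf] -> 11 lines: wjs qua xmyen eqaux oldwq uadmf scckl fowio arlkz ykfzo qbhs
Hunk 6: at line 6 remove [fowio] add [xrozb,tijcd] -> 12 lines: wjs qua xmyen eqaux oldwq uadmf scckl xrozb tijcd arlkz ykfzo qbhs
Hunk 7: at line 8 remove [tijcd,arlkz] add [dgsx] -> 11 lines: wjs qua xmyen eqaux oldwq uadmf scckl xrozb dgsx ykfzo qbhs
Final line 2: qua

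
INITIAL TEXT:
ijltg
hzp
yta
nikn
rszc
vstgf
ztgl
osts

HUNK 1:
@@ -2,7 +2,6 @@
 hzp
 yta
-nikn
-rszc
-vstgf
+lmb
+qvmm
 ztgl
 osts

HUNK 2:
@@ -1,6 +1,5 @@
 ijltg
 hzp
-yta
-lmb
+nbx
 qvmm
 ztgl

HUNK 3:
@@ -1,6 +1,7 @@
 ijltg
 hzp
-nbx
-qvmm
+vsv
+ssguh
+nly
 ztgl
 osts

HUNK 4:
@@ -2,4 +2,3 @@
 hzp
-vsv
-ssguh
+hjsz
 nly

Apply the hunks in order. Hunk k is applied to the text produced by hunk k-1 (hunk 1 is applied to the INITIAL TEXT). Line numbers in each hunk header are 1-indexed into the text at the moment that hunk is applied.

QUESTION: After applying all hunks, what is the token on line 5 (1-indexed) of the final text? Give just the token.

Hunk 1: at line 2 remove [nikn,rszc,vstgf] add [lmb,qvmm] -> 7 lines: ijltg hzp yta lmb qvmm ztgl osts
Hunk 2: at line 1 remove [yta,lmb] add [nbx] -> 6 lines: ijltg hzp nbx qvmm ztgl osts
Hunk 3: at line 1 remove [nbx,qvmm] add [vsv,ssguh,nly] -> 7 lines: ijltg hzp vsv ssguh nly ztgl osts
Hunk 4: at line 2 remove [vsv,ssguh] add [hjsz] -> 6 lines: ijltg hzp hjsz nly ztgl osts
Final line 5: ztgl

Answer: ztgl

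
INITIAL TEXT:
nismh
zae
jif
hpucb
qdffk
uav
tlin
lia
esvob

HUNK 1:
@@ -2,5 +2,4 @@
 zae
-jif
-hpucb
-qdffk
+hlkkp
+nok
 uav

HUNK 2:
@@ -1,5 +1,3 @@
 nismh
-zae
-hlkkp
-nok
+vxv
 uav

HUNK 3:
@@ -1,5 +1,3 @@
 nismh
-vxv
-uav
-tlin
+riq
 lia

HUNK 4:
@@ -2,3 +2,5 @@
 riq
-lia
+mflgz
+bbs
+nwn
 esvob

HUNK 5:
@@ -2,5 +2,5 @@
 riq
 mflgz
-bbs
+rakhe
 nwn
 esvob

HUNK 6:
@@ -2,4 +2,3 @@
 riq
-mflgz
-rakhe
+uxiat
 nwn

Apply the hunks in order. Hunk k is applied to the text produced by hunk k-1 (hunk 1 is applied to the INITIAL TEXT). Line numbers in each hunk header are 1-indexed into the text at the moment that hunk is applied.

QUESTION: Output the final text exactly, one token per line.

Answer: nismh
riq
uxiat
nwn
esvob

Derivation:
Hunk 1: at line 2 remove [jif,hpucb,qdffk] add [hlkkp,nok] -> 8 lines: nismh zae hlkkp nok uav tlin lia esvob
Hunk 2: at line 1 remove [zae,hlkkp,nok] add [vxv] -> 6 lines: nismh vxv uav tlin lia esvob
Hunk 3: at line 1 remove [vxv,uav,tlin] add [riq] -> 4 lines: nismh riq lia esvob
Hunk 4: at line 2 remove [lia] add [mflgz,bbs,nwn] -> 6 lines: nismh riq mflgz bbs nwn esvob
Hunk 5: at line 2 remove [bbs] add [rakhe] -> 6 lines: nismh riq mflgz rakhe nwn esvob
Hunk 6: at line 2 remove [mflgz,rakhe] add [uxiat] -> 5 lines: nismh riq uxiat nwn esvob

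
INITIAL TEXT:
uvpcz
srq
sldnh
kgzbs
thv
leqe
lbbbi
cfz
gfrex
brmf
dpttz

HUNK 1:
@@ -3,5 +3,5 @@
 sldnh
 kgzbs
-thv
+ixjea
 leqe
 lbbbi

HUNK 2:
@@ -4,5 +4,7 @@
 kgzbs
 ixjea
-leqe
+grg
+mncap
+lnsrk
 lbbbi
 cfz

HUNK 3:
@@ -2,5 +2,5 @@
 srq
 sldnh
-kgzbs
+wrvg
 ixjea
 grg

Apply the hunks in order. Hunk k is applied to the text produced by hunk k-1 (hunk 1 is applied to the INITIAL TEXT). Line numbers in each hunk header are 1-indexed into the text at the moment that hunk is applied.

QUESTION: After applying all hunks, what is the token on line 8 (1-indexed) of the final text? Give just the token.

Answer: lnsrk

Derivation:
Hunk 1: at line 3 remove [thv] add [ixjea] -> 11 lines: uvpcz srq sldnh kgzbs ixjea leqe lbbbi cfz gfrex brmf dpttz
Hunk 2: at line 4 remove [leqe] add [grg,mncap,lnsrk] -> 13 lines: uvpcz srq sldnh kgzbs ixjea grg mncap lnsrk lbbbi cfz gfrex brmf dpttz
Hunk 3: at line 2 remove [kgzbs] add [wrvg] -> 13 lines: uvpcz srq sldnh wrvg ixjea grg mncap lnsrk lbbbi cfz gfrex brmf dpttz
Final line 8: lnsrk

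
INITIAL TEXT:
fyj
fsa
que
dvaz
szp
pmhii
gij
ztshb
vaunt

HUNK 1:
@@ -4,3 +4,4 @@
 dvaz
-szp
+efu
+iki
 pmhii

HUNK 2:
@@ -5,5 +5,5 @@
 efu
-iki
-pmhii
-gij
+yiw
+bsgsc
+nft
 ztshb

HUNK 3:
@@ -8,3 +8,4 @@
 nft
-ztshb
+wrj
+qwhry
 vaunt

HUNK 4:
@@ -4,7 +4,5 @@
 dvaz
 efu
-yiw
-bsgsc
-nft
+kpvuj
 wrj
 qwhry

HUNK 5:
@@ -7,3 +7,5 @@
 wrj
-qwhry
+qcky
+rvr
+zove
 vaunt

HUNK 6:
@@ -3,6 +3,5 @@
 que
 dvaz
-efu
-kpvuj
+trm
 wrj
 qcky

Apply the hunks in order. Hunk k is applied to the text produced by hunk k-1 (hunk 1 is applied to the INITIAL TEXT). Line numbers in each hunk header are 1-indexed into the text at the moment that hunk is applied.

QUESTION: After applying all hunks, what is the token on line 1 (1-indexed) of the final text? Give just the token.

Answer: fyj

Derivation:
Hunk 1: at line 4 remove [szp] add [efu,iki] -> 10 lines: fyj fsa que dvaz efu iki pmhii gij ztshb vaunt
Hunk 2: at line 5 remove [iki,pmhii,gij] add [yiw,bsgsc,nft] -> 10 lines: fyj fsa que dvaz efu yiw bsgsc nft ztshb vaunt
Hunk 3: at line 8 remove [ztshb] add [wrj,qwhry] -> 11 lines: fyj fsa que dvaz efu yiw bsgsc nft wrj qwhry vaunt
Hunk 4: at line 4 remove [yiw,bsgsc,nft] add [kpvuj] -> 9 lines: fyj fsa que dvaz efu kpvuj wrj qwhry vaunt
Hunk 5: at line 7 remove [qwhry] add [qcky,rvr,zove] -> 11 lines: fyj fsa que dvaz efu kpvuj wrj qcky rvr zove vaunt
Hunk 6: at line 3 remove [efu,kpvuj] add [trm] -> 10 lines: fyj fsa que dvaz trm wrj qcky rvr zove vaunt
Final line 1: fyj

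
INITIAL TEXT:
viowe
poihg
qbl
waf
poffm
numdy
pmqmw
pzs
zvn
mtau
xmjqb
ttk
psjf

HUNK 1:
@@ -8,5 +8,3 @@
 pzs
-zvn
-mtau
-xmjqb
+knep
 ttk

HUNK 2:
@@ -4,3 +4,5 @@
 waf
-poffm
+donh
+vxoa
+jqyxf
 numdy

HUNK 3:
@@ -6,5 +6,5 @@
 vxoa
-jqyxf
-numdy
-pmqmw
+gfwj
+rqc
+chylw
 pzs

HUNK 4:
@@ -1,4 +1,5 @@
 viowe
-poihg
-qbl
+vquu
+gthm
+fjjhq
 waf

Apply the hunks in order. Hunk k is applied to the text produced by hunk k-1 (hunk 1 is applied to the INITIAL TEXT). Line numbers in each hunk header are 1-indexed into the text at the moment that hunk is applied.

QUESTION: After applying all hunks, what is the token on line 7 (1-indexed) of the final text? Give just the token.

Hunk 1: at line 8 remove [zvn,mtau,xmjqb] add [knep] -> 11 lines: viowe poihg qbl waf poffm numdy pmqmw pzs knep ttk psjf
Hunk 2: at line 4 remove [poffm] add [donh,vxoa,jqyxf] -> 13 lines: viowe poihg qbl waf donh vxoa jqyxf numdy pmqmw pzs knep ttk psjf
Hunk 3: at line 6 remove [jqyxf,numdy,pmqmw] add [gfwj,rqc,chylw] -> 13 lines: viowe poihg qbl waf donh vxoa gfwj rqc chylw pzs knep ttk psjf
Hunk 4: at line 1 remove [poihg,qbl] add [vquu,gthm,fjjhq] -> 14 lines: viowe vquu gthm fjjhq waf donh vxoa gfwj rqc chylw pzs knep ttk psjf
Final line 7: vxoa

Answer: vxoa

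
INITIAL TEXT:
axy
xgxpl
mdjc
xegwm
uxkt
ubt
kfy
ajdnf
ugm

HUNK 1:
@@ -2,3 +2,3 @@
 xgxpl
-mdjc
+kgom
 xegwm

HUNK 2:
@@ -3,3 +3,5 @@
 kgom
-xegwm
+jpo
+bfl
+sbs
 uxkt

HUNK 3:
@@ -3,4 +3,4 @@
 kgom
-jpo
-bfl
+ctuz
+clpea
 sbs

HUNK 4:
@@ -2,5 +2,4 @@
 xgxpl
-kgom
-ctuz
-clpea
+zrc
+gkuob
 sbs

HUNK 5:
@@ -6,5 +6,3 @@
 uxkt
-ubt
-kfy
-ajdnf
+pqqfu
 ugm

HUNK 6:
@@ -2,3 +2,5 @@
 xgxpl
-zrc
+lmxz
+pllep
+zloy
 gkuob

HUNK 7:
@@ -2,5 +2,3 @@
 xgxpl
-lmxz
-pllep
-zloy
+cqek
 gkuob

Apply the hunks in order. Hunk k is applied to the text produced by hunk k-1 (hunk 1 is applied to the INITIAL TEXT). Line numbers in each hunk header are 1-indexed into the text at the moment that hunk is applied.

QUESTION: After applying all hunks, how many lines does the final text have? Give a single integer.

Answer: 8

Derivation:
Hunk 1: at line 2 remove [mdjc] add [kgom] -> 9 lines: axy xgxpl kgom xegwm uxkt ubt kfy ajdnf ugm
Hunk 2: at line 3 remove [xegwm] add [jpo,bfl,sbs] -> 11 lines: axy xgxpl kgom jpo bfl sbs uxkt ubt kfy ajdnf ugm
Hunk 3: at line 3 remove [jpo,bfl] add [ctuz,clpea] -> 11 lines: axy xgxpl kgom ctuz clpea sbs uxkt ubt kfy ajdnf ugm
Hunk 4: at line 2 remove [kgom,ctuz,clpea] add [zrc,gkuob] -> 10 lines: axy xgxpl zrc gkuob sbs uxkt ubt kfy ajdnf ugm
Hunk 5: at line 6 remove [ubt,kfy,ajdnf] add [pqqfu] -> 8 lines: axy xgxpl zrc gkuob sbs uxkt pqqfu ugm
Hunk 6: at line 2 remove [zrc] add [lmxz,pllep,zloy] -> 10 lines: axy xgxpl lmxz pllep zloy gkuob sbs uxkt pqqfu ugm
Hunk 7: at line 2 remove [lmxz,pllep,zloy] add [cqek] -> 8 lines: axy xgxpl cqek gkuob sbs uxkt pqqfu ugm
Final line count: 8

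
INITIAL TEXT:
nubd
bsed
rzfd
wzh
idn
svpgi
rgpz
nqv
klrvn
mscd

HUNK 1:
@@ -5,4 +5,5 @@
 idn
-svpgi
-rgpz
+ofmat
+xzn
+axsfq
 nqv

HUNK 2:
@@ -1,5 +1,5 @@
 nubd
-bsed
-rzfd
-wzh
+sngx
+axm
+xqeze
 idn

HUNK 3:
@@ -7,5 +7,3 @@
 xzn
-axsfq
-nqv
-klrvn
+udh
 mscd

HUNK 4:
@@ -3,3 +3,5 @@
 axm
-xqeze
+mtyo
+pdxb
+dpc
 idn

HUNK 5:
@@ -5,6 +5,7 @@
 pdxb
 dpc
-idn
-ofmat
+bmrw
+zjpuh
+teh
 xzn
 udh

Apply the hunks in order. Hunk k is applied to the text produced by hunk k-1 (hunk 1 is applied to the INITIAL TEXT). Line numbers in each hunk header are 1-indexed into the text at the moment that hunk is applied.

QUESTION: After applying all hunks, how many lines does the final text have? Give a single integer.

Hunk 1: at line 5 remove [svpgi,rgpz] add [ofmat,xzn,axsfq] -> 11 lines: nubd bsed rzfd wzh idn ofmat xzn axsfq nqv klrvn mscd
Hunk 2: at line 1 remove [bsed,rzfd,wzh] add [sngx,axm,xqeze] -> 11 lines: nubd sngx axm xqeze idn ofmat xzn axsfq nqv klrvn mscd
Hunk 3: at line 7 remove [axsfq,nqv,klrvn] add [udh] -> 9 lines: nubd sngx axm xqeze idn ofmat xzn udh mscd
Hunk 4: at line 3 remove [xqeze] add [mtyo,pdxb,dpc] -> 11 lines: nubd sngx axm mtyo pdxb dpc idn ofmat xzn udh mscd
Hunk 5: at line 5 remove [idn,ofmat] add [bmrw,zjpuh,teh] -> 12 lines: nubd sngx axm mtyo pdxb dpc bmrw zjpuh teh xzn udh mscd
Final line count: 12

Answer: 12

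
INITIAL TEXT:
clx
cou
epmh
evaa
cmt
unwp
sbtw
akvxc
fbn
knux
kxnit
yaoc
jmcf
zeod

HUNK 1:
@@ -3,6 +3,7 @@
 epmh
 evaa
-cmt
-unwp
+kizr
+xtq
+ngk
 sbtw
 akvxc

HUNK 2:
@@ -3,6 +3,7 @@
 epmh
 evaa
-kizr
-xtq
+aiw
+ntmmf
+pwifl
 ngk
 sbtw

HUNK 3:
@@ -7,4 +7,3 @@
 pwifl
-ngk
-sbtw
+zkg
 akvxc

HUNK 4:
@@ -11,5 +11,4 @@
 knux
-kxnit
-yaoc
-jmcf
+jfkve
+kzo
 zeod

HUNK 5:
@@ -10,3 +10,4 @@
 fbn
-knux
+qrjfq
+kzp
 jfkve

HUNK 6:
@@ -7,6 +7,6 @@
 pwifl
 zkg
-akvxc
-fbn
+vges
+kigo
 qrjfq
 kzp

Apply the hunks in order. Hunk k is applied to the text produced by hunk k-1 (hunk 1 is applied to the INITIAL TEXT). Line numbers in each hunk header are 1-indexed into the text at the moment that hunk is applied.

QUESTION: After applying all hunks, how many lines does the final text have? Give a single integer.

Hunk 1: at line 3 remove [cmt,unwp] add [kizr,xtq,ngk] -> 15 lines: clx cou epmh evaa kizr xtq ngk sbtw akvxc fbn knux kxnit yaoc jmcf zeod
Hunk 2: at line 3 remove [kizr,xtq] add [aiw,ntmmf,pwifl] -> 16 lines: clx cou epmh evaa aiw ntmmf pwifl ngk sbtw akvxc fbn knux kxnit yaoc jmcf zeod
Hunk 3: at line 7 remove [ngk,sbtw] add [zkg] -> 15 lines: clx cou epmh evaa aiw ntmmf pwifl zkg akvxc fbn knux kxnit yaoc jmcf zeod
Hunk 4: at line 11 remove [kxnit,yaoc,jmcf] add [jfkve,kzo] -> 14 lines: clx cou epmh evaa aiw ntmmf pwifl zkg akvxc fbn knux jfkve kzo zeod
Hunk 5: at line 10 remove [knux] add [qrjfq,kzp] -> 15 lines: clx cou epmh evaa aiw ntmmf pwifl zkg akvxc fbn qrjfq kzp jfkve kzo zeod
Hunk 6: at line 7 remove [akvxc,fbn] add [vges,kigo] -> 15 lines: clx cou epmh evaa aiw ntmmf pwifl zkg vges kigo qrjfq kzp jfkve kzo zeod
Final line count: 15

Answer: 15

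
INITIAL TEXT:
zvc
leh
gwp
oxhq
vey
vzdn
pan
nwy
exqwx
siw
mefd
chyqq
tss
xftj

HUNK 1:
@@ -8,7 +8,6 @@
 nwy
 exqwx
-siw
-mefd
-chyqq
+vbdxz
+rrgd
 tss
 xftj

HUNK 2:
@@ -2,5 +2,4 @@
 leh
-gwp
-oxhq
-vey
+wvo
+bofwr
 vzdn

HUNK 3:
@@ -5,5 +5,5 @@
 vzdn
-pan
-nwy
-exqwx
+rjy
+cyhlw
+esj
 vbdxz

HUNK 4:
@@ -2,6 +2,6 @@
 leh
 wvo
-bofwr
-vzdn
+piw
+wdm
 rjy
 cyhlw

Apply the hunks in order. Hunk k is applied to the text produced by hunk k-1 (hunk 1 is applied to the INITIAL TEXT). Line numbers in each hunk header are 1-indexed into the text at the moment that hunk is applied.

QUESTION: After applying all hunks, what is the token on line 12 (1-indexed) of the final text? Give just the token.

Hunk 1: at line 8 remove [siw,mefd,chyqq] add [vbdxz,rrgd] -> 13 lines: zvc leh gwp oxhq vey vzdn pan nwy exqwx vbdxz rrgd tss xftj
Hunk 2: at line 2 remove [gwp,oxhq,vey] add [wvo,bofwr] -> 12 lines: zvc leh wvo bofwr vzdn pan nwy exqwx vbdxz rrgd tss xftj
Hunk 3: at line 5 remove [pan,nwy,exqwx] add [rjy,cyhlw,esj] -> 12 lines: zvc leh wvo bofwr vzdn rjy cyhlw esj vbdxz rrgd tss xftj
Hunk 4: at line 2 remove [bofwr,vzdn] add [piw,wdm] -> 12 lines: zvc leh wvo piw wdm rjy cyhlw esj vbdxz rrgd tss xftj
Final line 12: xftj

Answer: xftj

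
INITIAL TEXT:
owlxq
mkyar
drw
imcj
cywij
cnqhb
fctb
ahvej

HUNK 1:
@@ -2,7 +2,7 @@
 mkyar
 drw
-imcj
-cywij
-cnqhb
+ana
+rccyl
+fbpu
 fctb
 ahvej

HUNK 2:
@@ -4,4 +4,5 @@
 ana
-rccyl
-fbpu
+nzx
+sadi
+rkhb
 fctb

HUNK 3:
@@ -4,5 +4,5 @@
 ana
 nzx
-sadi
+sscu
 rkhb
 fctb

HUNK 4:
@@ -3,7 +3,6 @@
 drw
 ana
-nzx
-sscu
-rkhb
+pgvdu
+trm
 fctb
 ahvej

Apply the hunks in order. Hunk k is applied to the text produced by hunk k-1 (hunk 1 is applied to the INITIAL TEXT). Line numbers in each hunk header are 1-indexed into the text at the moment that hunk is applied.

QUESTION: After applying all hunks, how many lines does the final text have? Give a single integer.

Answer: 8

Derivation:
Hunk 1: at line 2 remove [imcj,cywij,cnqhb] add [ana,rccyl,fbpu] -> 8 lines: owlxq mkyar drw ana rccyl fbpu fctb ahvej
Hunk 2: at line 4 remove [rccyl,fbpu] add [nzx,sadi,rkhb] -> 9 lines: owlxq mkyar drw ana nzx sadi rkhb fctb ahvej
Hunk 3: at line 4 remove [sadi] add [sscu] -> 9 lines: owlxq mkyar drw ana nzx sscu rkhb fctb ahvej
Hunk 4: at line 3 remove [nzx,sscu,rkhb] add [pgvdu,trm] -> 8 lines: owlxq mkyar drw ana pgvdu trm fctb ahvej
Final line count: 8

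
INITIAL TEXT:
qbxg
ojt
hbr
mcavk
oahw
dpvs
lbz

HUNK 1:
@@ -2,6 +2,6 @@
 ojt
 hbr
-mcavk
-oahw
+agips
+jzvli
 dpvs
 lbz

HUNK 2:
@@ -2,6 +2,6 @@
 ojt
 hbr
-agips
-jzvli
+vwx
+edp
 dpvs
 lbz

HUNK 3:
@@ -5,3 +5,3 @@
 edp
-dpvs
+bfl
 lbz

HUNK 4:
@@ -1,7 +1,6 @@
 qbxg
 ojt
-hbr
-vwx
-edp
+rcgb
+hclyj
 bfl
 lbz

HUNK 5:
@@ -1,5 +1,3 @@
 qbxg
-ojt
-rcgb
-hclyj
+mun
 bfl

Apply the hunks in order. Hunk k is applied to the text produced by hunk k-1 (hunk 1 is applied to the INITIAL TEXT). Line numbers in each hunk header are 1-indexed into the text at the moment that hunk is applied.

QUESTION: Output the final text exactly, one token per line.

Hunk 1: at line 2 remove [mcavk,oahw] add [agips,jzvli] -> 7 lines: qbxg ojt hbr agips jzvli dpvs lbz
Hunk 2: at line 2 remove [agips,jzvli] add [vwx,edp] -> 7 lines: qbxg ojt hbr vwx edp dpvs lbz
Hunk 3: at line 5 remove [dpvs] add [bfl] -> 7 lines: qbxg ojt hbr vwx edp bfl lbz
Hunk 4: at line 1 remove [hbr,vwx,edp] add [rcgb,hclyj] -> 6 lines: qbxg ojt rcgb hclyj bfl lbz
Hunk 5: at line 1 remove [ojt,rcgb,hclyj] add [mun] -> 4 lines: qbxg mun bfl lbz

Answer: qbxg
mun
bfl
lbz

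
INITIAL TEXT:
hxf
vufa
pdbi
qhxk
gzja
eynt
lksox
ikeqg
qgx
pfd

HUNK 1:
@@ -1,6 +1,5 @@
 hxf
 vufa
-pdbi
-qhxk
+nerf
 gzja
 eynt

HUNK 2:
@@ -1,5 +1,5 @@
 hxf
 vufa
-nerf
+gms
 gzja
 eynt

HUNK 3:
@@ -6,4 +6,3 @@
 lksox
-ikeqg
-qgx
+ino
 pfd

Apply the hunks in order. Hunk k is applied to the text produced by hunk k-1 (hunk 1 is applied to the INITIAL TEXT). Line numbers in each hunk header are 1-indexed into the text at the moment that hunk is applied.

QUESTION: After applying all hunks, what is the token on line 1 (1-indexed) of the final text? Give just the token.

Hunk 1: at line 1 remove [pdbi,qhxk] add [nerf] -> 9 lines: hxf vufa nerf gzja eynt lksox ikeqg qgx pfd
Hunk 2: at line 1 remove [nerf] add [gms] -> 9 lines: hxf vufa gms gzja eynt lksox ikeqg qgx pfd
Hunk 3: at line 6 remove [ikeqg,qgx] add [ino] -> 8 lines: hxf vufa gms gzja eynt lksox ino pfd
Final line 1: hxf

Answer: hxf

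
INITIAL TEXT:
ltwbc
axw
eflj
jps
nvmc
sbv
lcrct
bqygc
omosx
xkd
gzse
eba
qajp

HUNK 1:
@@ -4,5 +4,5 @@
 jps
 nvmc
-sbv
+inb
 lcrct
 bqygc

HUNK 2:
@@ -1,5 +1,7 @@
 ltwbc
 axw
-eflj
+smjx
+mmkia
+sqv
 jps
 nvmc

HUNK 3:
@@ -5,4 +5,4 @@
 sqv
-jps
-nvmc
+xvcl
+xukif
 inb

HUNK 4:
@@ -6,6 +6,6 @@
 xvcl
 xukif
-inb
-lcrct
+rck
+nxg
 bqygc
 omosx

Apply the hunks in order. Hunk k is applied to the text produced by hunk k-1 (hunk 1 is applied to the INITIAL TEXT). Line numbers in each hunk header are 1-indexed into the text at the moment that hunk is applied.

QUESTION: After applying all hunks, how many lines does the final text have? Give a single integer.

Hunk 1: at line 4 remove [sbv] add [inb] -> 13 lines: ltwbc axw eflj jps nvmc inb lcrct bqygc omosx xkd gzse eba qajp
Hunk 2: at line 1 remove [eflj] add [smjx,mmkia,sqv] -> 15 lines: ltwbc axw smjx mmkia sqv jps nvmc inb lcrct bqygc omosx xkd gzse eba qajp
Hunk 3: at line 5 remove [jps,nvmc] add [xvcl,xukif] -> 15 lines: ltwbc axw smjx mmkia sqv xvcl xukif inb lcrct bqygc omosx xkd gzse eba qajp
Hunk 4: at line 6 remove [inb,lcrct] add [rck,nxg] -> 15 lines: ltwbc axw smjx mmkia sqv xvcl xukif rck nxg bqygc omosx xkd gzse eba qajp
Final line count: 15

Answer: 15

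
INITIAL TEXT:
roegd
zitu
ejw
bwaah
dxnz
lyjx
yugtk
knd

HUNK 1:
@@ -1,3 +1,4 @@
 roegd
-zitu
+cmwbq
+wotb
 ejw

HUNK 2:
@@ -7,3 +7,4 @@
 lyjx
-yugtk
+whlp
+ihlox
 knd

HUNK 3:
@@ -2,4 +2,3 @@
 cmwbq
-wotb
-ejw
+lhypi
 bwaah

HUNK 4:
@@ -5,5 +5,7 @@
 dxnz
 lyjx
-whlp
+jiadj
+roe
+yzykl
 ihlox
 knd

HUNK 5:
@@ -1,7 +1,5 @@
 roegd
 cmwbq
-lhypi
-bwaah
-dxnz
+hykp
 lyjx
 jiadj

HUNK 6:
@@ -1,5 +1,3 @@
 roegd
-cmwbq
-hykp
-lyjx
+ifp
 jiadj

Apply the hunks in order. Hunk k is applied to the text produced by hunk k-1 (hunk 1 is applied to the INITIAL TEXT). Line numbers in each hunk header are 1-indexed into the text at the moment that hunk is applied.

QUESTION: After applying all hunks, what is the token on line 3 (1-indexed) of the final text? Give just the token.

Hunk 1: at line 1 remove [zitu] add [cmwbq,wotb] -> 9 lines: roegd cmwbq wotb ejw bwaah dxnz lyjx yugtk knd
Hunk 2: at line 7 remove [yugtk] add [whlp,ihlox] -> 10 lines: roegd cmwbq wotb ejw bwaah dxnz lyjx whlp ihlox knd
Hunk 3: at line 2 remove [wotb,ejw] add [lhypi] -> 9 lines: roegd cmwbq lhypi bwaah dxnz lyjx whlp ihlox knd
Hunk 4: at line 5 remove [whlp] add [jiadj,roe,yzykl] -> 11 lines: roegd cmwbq lhypi bwaah dxnz lyjx jiadj roe yzykl ihlox knd
Hunk 5: at line 1 remove [lhypi,bwaah,dxnz] add [hykp] -> 9 lines: roegd cmwbq hykp lyjx jiadj roe yzykl ihlox knd
Hunk 6: at line 1 remove [cmwbq,hykp,lyjx] add [ifp] -> 7 lines: roegd ifp jiadj roe yzykl ihlox knd
Final line 3: jiadj

Answer: jiadj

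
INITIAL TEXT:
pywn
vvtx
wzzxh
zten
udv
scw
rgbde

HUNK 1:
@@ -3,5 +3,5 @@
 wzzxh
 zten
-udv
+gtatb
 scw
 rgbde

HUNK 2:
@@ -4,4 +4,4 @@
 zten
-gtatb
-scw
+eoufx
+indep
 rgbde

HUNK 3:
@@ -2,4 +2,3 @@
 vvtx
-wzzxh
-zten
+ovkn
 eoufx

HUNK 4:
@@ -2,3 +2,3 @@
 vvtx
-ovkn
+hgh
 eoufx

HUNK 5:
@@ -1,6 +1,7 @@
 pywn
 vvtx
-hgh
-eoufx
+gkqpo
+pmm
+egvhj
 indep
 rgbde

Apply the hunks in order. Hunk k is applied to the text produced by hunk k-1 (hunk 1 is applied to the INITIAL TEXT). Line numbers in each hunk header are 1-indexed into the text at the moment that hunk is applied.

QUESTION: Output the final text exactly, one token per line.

Hunk 1: at line 3 remove [udv] add [gtatb] -> 7 lines: pywn vvtx wzzxh zten gtatb scw rgbde
Hunk 2: at line 4 remove [gtatb,scw] add [eoufx,indep] -> 7 lines: pywn vvtx wzzxh zten eoufx indep rgbde
Hunk 3: at line 2 remove [wzzxh,zten] add [ovkn] -> 6 lines: pywn vvtx ovkn eoufx indep rgbde
Hunk 4: at line 2 remove [ovkn] add [hgh] -> 6 lines: pywn vvtx hgh eoufx indep rgbde
Hunk 5: at line 1 remove [hgh,eoufx] add [gkqpo,pmm,egvhj] -> 7 lines: pywn vvtx gkqpo pmm egvhj indep rgbde

Answer: pywn
vvtx
gkqpo
pmm
egvhj
indep
rgbde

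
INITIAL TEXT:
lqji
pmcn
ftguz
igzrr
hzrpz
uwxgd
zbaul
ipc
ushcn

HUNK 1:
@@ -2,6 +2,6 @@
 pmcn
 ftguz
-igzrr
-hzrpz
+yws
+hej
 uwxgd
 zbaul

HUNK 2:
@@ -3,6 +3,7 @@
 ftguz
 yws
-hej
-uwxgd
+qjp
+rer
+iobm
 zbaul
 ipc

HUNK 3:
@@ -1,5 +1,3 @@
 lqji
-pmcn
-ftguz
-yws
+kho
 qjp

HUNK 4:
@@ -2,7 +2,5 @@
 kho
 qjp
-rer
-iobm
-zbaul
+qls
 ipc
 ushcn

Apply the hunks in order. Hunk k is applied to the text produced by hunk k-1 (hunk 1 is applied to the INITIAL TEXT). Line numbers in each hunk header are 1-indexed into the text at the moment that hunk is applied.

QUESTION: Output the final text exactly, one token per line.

Answer: lqji
kho
qjp
qls
ipc
ushcn

Derivation:
Hunk 1: at line 2 remove [igzrr,hzrpz] add [yws,hej] -> 9 lines: lqji pmcn ftguz yws hej uwxgd zbaul ipc ushcn
Hunk 2: at line 3 remove [hej,uwxgd] add [qjp,rer,iobm] -> 10 lines: lqji pmcn ftguz yws qjp rer iobm zbaul ipc ushcn
Hunk 3: at line 1 remove [pmcn,ftguz,yws] add [kho] -> 8 lines: lqji kho qjp rer iobm zbaul ipc ushcn
Hunk 4: at line 2 remove [rer,iobm,zbaul] add [qls] -> 6 lines: lqji kho qjp qls ipc ushcn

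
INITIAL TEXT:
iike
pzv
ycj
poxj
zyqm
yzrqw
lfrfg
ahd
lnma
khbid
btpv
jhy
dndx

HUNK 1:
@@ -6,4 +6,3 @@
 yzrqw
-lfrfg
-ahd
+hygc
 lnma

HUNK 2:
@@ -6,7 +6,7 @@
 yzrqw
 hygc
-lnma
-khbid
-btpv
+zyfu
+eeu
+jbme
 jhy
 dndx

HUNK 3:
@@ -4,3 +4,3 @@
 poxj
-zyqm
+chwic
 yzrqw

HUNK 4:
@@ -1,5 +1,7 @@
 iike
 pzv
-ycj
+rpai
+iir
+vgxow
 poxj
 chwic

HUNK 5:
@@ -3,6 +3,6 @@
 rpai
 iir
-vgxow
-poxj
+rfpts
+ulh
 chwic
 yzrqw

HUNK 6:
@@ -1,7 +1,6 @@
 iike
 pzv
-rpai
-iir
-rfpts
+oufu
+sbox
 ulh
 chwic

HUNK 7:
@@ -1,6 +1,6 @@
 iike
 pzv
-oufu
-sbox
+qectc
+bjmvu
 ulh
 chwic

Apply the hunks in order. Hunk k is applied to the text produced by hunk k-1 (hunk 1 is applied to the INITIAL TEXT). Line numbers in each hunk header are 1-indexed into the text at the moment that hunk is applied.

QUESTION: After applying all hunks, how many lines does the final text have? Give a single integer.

Answer: 13

Derivation:
Hunk 1: at line 6 remove [lfrfg,ahd] add [hygc] -> 12 lines: iike pzv ycj poxj zyqm yzrqw hygc lnma khbid btpv jhy dndx
Hunk 2: at line 6 remove [lnma,khbid,btpv] add [zyfu,eeu,jbme] -> 12 lines: iike pzv ycj poxj zyqm yzrqw hygc zyfu eeu jbme jhy dndx
Hunk 3: at line 4 remove [zyqm] add [chwic] -> 12 lines: iike pzv ycj poxj chwic yzrqw hygc zyfu eeu jbme jhy dndx
Hunk 4: at line 1 remove [ycj] add [rpai,iir,vgxow] -> 14 lines: iike pzv rpai iir vgxow poxj chwic yzrqw hygc zyfu eeu jbme jhy dndx
Hunk 5: at line 3 remove [vgxow,poxj] add [rfpts,ulh] -> 14 lines: iike pzv rpai iir rfpts ulh chwic yzrqw hygc zyfu eeu jbme jhy dndx
Hunk 6: at line 1 remove [rpai,iir,rfpts] add [oufu,sbox] -> 13 lines: iike pzv oufu sbox ulh chwic yzrqw hygc zyfu eeu jbme jhy dndx
Hunk 7: at line 1 remove [oufu,sbox] add [qectc,bjmvu] -> 13 lines: iike pzv qectc bjmvu ulh chwic yzrqw hygc zyfu eeu jbme jhy dndx
Final line count: 13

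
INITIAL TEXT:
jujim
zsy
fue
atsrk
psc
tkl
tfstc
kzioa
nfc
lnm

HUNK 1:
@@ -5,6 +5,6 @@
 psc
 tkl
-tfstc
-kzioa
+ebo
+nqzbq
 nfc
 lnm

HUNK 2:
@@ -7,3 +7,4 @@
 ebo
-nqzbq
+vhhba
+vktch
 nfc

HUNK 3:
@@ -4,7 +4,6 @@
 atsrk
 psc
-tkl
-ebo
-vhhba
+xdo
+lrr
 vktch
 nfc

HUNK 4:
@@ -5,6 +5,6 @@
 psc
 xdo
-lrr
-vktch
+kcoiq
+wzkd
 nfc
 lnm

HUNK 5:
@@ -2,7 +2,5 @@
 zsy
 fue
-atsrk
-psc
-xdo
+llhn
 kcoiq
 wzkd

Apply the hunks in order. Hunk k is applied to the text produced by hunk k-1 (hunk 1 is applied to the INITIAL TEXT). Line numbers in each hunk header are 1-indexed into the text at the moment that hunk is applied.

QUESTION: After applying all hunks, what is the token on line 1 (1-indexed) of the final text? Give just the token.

Answer: jujim

Derivation:
Hunk 1: at line 5 remove [tfstc,kzioa] add [ebo,nqzbq] -> 10 lines: jujim zsy fue atsrk psc tkl ebo nqzbq nfc lnm
Hunk 2: at line 7 remove [nqzbq] add [vhhba,vktch] -> 11 lines: jujim zsy fue atsrk psc tkl ebo vhhba vktch nfc lnm
Hunk 3: at line 4 remove [tkl,ebo,vhhba] add [xdo,lrr] -> 10 lines: jujim zsy fue atsrk psc xdo lrr vktch nfc lnm
Hunk 4: at line 5 remove [lrr,vktch] add [kcoiq,wzkd] -> 10 lines: jujim zsy fue atsrk psc xdo kcoiq wzkd nfc lnm
Hunk 5: at line 2 remove [atsrk,psc,xdo] add [llhn] -> 8 lines: jujim zsy fue llhn kcoiq wzkd nfc lnm
Final line 1: jujim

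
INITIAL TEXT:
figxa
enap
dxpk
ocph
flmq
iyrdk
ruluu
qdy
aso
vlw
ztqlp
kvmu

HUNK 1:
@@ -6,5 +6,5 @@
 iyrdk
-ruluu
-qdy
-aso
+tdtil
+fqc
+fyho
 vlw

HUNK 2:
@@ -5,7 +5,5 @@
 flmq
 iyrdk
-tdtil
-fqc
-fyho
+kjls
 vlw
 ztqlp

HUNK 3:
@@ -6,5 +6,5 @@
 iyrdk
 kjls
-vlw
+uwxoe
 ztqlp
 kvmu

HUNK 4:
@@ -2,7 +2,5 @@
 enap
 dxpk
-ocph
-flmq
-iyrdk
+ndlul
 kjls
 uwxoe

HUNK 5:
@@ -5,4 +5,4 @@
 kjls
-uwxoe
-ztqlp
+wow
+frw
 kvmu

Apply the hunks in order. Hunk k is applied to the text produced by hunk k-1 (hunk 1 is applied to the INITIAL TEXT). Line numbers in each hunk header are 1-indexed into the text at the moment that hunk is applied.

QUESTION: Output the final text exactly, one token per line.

Hunk 1: at line 6 remove [ruluu,qdy,aso] add [tdtil,fqc,fyho] -> 12 lines: figxa enap dxpk ocph flmq iyrdk tdtil fqc fyho vlw ztqlp kvmu
Hunk 2: at line 5 remove [tdtil,fqc,fyho] add [kjls] -> 10 lines: figxa enap dxpk ocph flmq iyrdk kjls vlw ztqlp kvmu
Hunk 3: at line 6 remove [vlw] add [uwxoe] -> 10 lines: figxa enap dxpk ocph flmq iyrdk kjls uwxoe ztqlp kvmu
Hunk 4: at line 2 remove [ocph,flmq,iyrdk] add [ndlul] -> 8 lines: figxa enap dxpk ndlul kjls uwxoe ztqlp kvmu
Hunk 5: at line 5 remove [uwxoe,ztqlp] add [wow,frw] -> 8 lines: figxa enap dxpk ndlul kjls wow frw kvmu

Answer: figxa
enap
dxpk
ndlul
kjls
wow
frw
kvmu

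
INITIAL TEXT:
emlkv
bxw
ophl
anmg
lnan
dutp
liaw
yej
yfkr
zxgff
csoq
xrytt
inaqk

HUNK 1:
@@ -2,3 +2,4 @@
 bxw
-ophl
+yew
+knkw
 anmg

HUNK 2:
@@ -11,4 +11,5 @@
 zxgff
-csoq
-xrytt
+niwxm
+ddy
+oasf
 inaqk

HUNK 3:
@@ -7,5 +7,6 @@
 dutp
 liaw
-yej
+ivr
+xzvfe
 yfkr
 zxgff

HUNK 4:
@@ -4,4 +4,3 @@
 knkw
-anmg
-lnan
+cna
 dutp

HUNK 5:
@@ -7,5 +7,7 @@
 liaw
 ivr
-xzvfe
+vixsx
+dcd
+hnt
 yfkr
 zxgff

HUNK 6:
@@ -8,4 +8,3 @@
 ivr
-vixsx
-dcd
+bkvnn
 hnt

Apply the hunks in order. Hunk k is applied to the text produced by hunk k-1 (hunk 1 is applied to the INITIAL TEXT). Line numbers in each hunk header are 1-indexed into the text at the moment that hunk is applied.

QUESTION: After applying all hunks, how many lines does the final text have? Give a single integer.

Answer: 16

Derivation:
Hunk 1: at line 2 remove [ophl] add [yew,knkw] -> 14 lines: emlkv bxw yew knkw anmg lnan dutp liaw yej yfkr zxgff csoq xrytt inaqk
Hunk 2: at line 11 remove [csoq,xrytt] add [niwxm,ddy,oasf] -> 15 lines: emlkv bxw yew knkw anmg lnan dutp liaw yej yfkr zxgff niwxm ddy oasf inaqk
Hunk 3: at line 7 remove [yej] add [ivr,xzvfe] -> 16 lines: emlkv bxw yew knkw anmg lnan dutp liaw ivr xzvfe yfkr zxgff niwxm ddy oasf inaqk
Hunk 4: at line 4 remove [anmg,lnan] add [cna] -> 15 lines: emlkv bxw yew knkw cna dutp liaw ivr xzvfe yfkr zxgff niwxm ddy oasf inaqk
Hunk 5: at line 7 remove [xzvfe] add [vixsx,dcd,hnt] -> 17 lines: emlkv bxw yew knkw cna dutp liaw ivr vixsx dcd hnt yfkr zxgff niwxm ddy oasf inaqk
Hunk 6: at line 8 remove [vixsx,dcd] add [bkvnn] -> 16 lines: emlkv bxw yew knkw cna dutp liaw ivr bkvnn hnt yfkr zxgff niwxm ddy oasf inaqk
Final line count: 16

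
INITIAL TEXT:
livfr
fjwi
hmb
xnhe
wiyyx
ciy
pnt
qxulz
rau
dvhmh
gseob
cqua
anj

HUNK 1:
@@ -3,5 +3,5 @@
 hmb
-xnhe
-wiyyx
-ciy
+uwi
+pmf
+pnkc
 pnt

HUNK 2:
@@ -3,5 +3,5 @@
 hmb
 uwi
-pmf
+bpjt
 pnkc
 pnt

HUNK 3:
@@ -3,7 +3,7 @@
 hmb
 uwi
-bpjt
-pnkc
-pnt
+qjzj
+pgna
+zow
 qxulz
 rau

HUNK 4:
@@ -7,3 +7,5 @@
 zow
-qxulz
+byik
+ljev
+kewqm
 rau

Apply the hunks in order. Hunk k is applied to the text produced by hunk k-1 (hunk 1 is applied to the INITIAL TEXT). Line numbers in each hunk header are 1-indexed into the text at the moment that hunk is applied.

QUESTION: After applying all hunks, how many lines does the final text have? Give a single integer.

Answer: 15

Derivation:
Hunk 1: at line 3 remove [xnhe,wiyyx,ciy] add [uwi,pmf,pnkc] -> 13 lines: livfr fjwi hmb uwi pmf pnkc pnt qxulz rau dvhmh gseob cqua anj
Hunk 2: at line 3 remove [pmf] add [bpjt] -> 13 lines: livfr fjwi hmb uwi bpjt pnkc pnt qxulz rau dvhmh gseob cqua anj
Hunk 3: at line 3 remove [bpjt,pnkc,pnt] add [qjzj,pgna,zow] -> 13 lines: livfr fjwi hmb uwi qjzj pgna zow qxulz rau dvhmh gseob cqua anj
Hunk 4: at line 7 remove [qxulz] add [byik,ljev,kewqm] -> 15 lines: livfr fjwi hmb uwi qjzj pgna zow byik ljev kewqm rau dvhmh gseob cqua anj
Final line count: 15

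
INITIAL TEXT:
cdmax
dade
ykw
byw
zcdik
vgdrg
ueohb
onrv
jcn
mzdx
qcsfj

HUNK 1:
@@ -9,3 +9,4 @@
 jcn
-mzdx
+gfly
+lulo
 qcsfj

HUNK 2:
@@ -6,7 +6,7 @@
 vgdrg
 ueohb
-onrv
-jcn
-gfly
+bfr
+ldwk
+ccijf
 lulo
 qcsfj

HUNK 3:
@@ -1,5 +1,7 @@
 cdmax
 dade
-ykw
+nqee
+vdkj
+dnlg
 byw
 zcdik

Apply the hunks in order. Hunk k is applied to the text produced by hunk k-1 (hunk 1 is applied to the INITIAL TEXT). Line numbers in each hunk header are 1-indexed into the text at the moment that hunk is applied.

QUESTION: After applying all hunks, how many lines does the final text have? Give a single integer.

Hunk 1: at line 9 remove [mzdx] add [gfly,lulo] -> 12 lines: cdmax dade ykw byw zcdik vgdrg ueohb onrv jcn gfly lulo qcsfj
Hunk 2: at line 6 remove [onrv,jcn,gfly] add [bfr,ldwk,ccijf] -> 12 lines: cdmax dade ykw byw zcdik vgdrg ueohb bfr ldwk ccijf lulo qcsfj
Hunk 3: at line 1 remove [ykw] add [nqee,vdkj,dnlg] -> 14 lines: cdmax dade nqee vdkj dnlg byw zcdik vgdrg ueohb bfr ldwk ccijf lulo qcsfj
Final line count: 14

Answer: 14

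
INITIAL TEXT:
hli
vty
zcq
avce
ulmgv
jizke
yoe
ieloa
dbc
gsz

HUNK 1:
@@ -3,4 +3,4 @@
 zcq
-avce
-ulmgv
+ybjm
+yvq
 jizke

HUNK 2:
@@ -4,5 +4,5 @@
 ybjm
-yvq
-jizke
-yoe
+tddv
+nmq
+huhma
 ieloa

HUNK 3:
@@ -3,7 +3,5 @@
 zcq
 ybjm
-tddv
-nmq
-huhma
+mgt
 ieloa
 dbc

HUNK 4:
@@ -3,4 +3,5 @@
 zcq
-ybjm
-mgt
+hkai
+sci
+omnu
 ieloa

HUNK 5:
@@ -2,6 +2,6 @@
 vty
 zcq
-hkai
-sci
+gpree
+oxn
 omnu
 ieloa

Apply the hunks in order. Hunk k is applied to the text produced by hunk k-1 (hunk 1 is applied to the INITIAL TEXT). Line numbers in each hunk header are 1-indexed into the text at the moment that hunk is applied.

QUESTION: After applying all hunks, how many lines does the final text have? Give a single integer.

Hunk 1: at line 3 remove [avce,ulmgv] add [ybjm,yvq] -> 10 lines: hli vty zcq ybjm yvq jizke yoe ieloa dbc gsz
Hunk 2: at line 4 remove [yvq,jizke,yoe] add [tddv,nmq,huhma] -> 10 lines: hli vty zcq ybjm tddv nmq huhma ieloa dbc gsz
Hunk 3: at line 3 remove [tddv,nmq,huhma] add [mgt] -> 8 lines: hli vty zcq ybjm mgt ieloa dbc gsz
Hunk 4: at line 3 remove [ybjm,mgt] add [hkai,sci,omnu] -> 9 lines: hli vty zcq hkai sci omnu ieloa dbc gsz
Hunk 5: at line 2 remove [hkai,sci] add [gpree,oxn] -> 9 lines: hli vty zcq gpree oxn omnu ieloa dbc gsz
Final line count: 9

Answer: 9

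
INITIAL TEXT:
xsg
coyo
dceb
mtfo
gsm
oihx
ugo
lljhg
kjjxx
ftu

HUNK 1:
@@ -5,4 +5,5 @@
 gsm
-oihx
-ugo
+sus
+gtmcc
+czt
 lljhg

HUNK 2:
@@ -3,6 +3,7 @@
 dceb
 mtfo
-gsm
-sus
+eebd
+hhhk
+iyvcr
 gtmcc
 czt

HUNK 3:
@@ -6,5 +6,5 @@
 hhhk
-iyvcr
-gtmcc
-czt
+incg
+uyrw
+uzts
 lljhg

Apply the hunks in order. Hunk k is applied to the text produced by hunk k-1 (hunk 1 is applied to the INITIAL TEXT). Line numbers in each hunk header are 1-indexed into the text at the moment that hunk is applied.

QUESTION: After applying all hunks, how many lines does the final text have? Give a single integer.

Answer: 12

Derivation:
Hunk 1: at line 5 remove [oihx,ugo] add [sus,gtmcc,czt] -> 11 lines: xsg coyo dceb mtfo gsm sus gtmcc czt lljhg kjjxx ftu
Hunk 2: at line 3 remove [gsm,sus] add [eebd,hhhk,iyvcr] -> 12 lines: xsg coyo dceb mtfo eebd hhhk iyvcr gtmcc czt lljhg kjjxx ftu
Hunk 3: at line 6 remove [iyvcr,gtmcc,czt] add [incg,uyrw,uzts] -> 12 lines: xsg coyo dceb mtfo eebd hhhk incg uyrw uzts lljhg kjjxx ftu
Final line count: 12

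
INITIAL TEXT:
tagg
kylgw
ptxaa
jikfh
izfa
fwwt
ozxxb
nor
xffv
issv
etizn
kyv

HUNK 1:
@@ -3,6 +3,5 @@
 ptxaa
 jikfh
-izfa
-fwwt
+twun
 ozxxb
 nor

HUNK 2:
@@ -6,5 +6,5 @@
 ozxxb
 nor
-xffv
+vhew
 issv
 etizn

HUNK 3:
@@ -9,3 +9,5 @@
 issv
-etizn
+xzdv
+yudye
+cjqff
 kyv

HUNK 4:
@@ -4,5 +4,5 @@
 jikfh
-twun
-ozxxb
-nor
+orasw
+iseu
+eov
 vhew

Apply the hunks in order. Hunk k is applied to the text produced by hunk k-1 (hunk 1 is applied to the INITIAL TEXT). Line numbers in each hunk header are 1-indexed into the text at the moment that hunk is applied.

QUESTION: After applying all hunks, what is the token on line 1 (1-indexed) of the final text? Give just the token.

Hunk 1: at line 3 remove [izfa,fwwt] add [twun] -> 11 lines: tagg kylgw ptxaa jikfh twun ozxxb nor xffv issv etizn kyv
Hunk 2: at line 6 remove [xffv] add [vhew] -> 11 lines: tagg kylgw ptxaa jikfh twun ozxxb nor vhew issv etizn kyv
Hunk 3: at line 9 remove [etizn] add [xzdv,yudye,cjqff] -> 13 lines: tagg kylgw ptxaa jikfh twun ozxxb nor vhew issv xzdv yudye cjqff kyv
Hunk 4: at line 4 remove [twun,ozxxb,nor] add [orasw,iseu,eov] -> 13 lines: tagg kylgw ptxaa jikfh orasw iseu eov vhew issv xzdv yudye cjqff kyv
Final line 1: tagg

Answer: tagg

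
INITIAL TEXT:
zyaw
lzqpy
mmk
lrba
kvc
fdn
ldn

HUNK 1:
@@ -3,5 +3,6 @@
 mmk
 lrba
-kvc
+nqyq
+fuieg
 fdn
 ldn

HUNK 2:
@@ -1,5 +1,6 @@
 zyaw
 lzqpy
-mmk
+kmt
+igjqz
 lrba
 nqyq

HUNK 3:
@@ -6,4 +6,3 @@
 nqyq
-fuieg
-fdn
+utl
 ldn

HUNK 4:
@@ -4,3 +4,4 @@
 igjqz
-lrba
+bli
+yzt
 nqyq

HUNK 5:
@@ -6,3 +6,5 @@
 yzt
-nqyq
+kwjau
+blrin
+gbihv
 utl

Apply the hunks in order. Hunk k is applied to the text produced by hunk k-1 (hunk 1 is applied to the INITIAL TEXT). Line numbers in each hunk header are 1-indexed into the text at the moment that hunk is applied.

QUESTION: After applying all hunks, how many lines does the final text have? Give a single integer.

Hunk 1: at line 3 remove [kvc] add [nqyq,fuieg] -> 8 lines: zyaw lzqpy mmk lrba nqyq fuieg fdn ldn
Hunk 2: at line 1 remove [mmk] add [kmt,igjqz] -> 9 lines: zyaw lzqpy kmt igjqz lrba nqyq fuieg fdn ldn
Hunk 3: at line 6 remove [fuieg,fdn] add [utl] -> 8 lines: zyaw lzqpy kmt igjqz lrba nqyq utl ldn
Hunk 4: at line 4 remove [lrba] add [bli,yzt] -> 9 lines: zyaw lzqpy kmt igjqz bli yzt nqyq utl ldn
Hunk 5: at line 6 remove [nqyq] add [kwjau,blrin,gbihv] -> 11 lines: zyaw lzqpy kmt igjqz bli yzt kwjau blrin gbihv utl ldn
Final line count: 11

Answer: 11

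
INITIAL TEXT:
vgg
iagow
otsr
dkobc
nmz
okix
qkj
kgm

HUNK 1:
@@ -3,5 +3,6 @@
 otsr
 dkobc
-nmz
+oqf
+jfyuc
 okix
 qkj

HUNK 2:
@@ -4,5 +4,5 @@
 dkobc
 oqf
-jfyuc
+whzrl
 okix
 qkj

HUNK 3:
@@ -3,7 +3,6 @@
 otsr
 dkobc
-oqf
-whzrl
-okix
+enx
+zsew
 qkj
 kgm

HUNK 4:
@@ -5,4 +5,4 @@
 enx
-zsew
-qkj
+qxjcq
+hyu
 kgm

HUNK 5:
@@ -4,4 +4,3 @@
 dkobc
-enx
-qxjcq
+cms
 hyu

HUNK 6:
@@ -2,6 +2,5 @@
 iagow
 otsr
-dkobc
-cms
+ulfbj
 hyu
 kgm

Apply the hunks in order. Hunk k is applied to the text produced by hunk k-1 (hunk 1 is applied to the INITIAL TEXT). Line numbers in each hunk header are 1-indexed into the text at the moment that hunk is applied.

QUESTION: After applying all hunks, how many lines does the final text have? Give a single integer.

Hunk 1: at line 3 remove [nmz] add [oqf,jfyuc] -> 9 lines: vgg iagow otsr dkobc oqf jfyuc okix qkj kgm
Hunk 2: at line 4 remove [jfyuc] add [whzrl] -> 9 lines: vgg iagow otsr dkobc oqf whzrl okix qkj kgm
Hunk 3: at line 3 remove [oqf,whzrl,okix] add [enx,zsew] -> 8 lines: vgg iagow otsr dkobc enx zsew qkj kgm
Hunk 4: at line 5 remove [zsew,qkj] add [qxjcq,hyu] -> 8 lines: vgg iagow otsr dkobc enx qxjcq hyu kgm
Hunk 5: at line 4 remove [enx,qxjcq] add [cms] -> 7 lines: vgg iagow otsr dkobc cms hyu kgm
Hunk 6: at line 2 remove [dkobc,cms] add [ulfbj] -> 6 lines: vgg iagow otsr ulfbj hyu kgm
Final line count: 6

Answer: 6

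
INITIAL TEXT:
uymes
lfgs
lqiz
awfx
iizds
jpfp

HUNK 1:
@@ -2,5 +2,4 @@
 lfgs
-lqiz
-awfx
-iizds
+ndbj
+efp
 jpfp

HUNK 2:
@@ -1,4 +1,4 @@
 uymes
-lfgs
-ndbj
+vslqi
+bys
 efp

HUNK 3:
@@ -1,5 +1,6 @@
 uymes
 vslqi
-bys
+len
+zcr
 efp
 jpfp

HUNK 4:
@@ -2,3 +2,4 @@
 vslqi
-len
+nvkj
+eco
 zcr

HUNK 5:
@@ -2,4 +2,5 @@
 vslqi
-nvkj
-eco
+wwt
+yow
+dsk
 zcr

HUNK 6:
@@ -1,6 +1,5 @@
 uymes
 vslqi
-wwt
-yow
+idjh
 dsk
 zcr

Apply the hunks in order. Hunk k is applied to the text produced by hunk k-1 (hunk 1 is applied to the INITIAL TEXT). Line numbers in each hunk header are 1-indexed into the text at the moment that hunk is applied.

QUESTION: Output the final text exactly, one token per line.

Answer: uymes
vslqi
idjh
dsk
zcr
efp
jpfp

Derivation:
Hunk 1: at line 2 remove [lqiz,awfx,iizds] add [ndbj,efp] -> 5 lines: uymes lfgs ndbj efp jpfp
Hunk 2: at line 1 remove [lfgs,ndbj] add [vslqi,bys] -> 5 lines: uymes vslqi bys efp jpfp
Hunk 3: at line 1 remove [bys] add [len,zcr] -> 6 lines: uymes vslqi len zcr efp jpfp
Hunk 4: at line 2 remove [len] add [nvkj,eco] -> 7 lines: uymes vslqi nvkj eco zcr efp jpfp
Hunk 5: at line 2 remove [nvkj,eco] add [wwt,yow,dsk] -> 8 lines: uymes vslqi wwt yow dsk zcr efp jpfp
Hunk 6: at line 1 remove [wwt,yow] add [idjh] -> 7 lines: uymes vslqi idjh dsk zcr efp jpfp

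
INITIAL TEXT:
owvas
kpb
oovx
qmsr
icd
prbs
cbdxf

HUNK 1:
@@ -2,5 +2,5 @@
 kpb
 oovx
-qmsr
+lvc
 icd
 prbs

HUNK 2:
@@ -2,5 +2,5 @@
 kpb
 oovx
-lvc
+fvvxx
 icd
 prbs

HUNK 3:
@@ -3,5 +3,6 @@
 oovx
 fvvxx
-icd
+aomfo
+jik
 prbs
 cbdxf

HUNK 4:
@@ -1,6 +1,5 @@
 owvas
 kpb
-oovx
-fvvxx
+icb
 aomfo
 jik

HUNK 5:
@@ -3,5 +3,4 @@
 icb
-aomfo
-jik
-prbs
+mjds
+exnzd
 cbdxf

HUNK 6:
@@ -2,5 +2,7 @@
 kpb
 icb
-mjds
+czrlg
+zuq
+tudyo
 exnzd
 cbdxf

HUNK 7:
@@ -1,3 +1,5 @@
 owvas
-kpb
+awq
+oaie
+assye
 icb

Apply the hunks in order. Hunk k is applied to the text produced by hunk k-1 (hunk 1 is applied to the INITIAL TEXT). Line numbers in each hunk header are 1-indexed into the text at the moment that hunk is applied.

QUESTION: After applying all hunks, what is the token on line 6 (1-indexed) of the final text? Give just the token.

Answer: czrlg

Derivation:
Hunk 1: at line 2 remove [qmsr] add [lvc] -> 7 lines: owvas kpb oovx lvc icd prbs cbdxf
Hunk 2: at line 2 remove [lvc] add [fvvxx] -> 7 lines: owvas kpb oovx fvvxx icd prbs cbdxf
Hunk 3: at line 3 remove [icd] add [aomfo,jik] -> 8 lines: owvas kpb oovx fvvxx aomfo jik prbs cbdxf
Hunk 4: at line 1 remove [oovx,fvvxx] add [icb] -> 7 lines: owvas kpb icb aomfo jik prbs cbdxf
Hunk 5: at line 3 remove [aomfo,jik,prbs] add [mjds,exnzd] -> 6 lines: owvas kpb icb mjds exnzd cbdxf
Hunk 6: at line 2 remove [mjds] add [czrlg,zuq,tudyo] -> 8 lines: owvas kpb icb czrlg zuq tudyo exnzd cbdxf
Hunk 7: at line 1 remove [kpb] add [awq,oaie,assye] -> 10 lines: owvas awq oaie assye icb czrlg zuq tudyo exnzd cbdxf
Final line 6: czrlg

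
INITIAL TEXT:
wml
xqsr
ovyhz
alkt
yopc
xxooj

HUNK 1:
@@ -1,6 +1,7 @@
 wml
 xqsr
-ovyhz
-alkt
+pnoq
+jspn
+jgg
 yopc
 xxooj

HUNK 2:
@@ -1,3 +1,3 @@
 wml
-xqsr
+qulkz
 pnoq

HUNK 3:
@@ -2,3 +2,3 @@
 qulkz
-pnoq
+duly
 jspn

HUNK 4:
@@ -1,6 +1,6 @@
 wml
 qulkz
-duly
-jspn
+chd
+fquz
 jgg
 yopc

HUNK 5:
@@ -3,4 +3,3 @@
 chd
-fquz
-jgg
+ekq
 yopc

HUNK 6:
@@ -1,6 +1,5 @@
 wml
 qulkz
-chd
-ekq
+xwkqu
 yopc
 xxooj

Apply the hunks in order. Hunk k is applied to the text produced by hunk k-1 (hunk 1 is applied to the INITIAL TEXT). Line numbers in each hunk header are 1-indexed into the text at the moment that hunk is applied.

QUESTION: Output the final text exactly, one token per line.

Hunk 1: at line 1 remove [ovyhz,alkt] add [pnoq,jspn,jgg] -> 7 lines: wml xqsr pnoq jspn jgg yopc xxooj
Hunk 2: at line 1 remove [xqsr] add [qulkz] -> 7 lines: wml qulkz pnoq jspn jgg yopc xxooj
Hunk 3: at line 2 remove [pnoq] add [duly] -> 7 lines: wml qulkz duly jspn jgg yopc xxooj
Hunk 4: at line 1 remove [duly,jspn] add [chd,fquz] -> 7 lines: wml qulkz chd fquz jgg yopc xxooj
Hunk 5: at line 3 remove [fquz,jgg] add [ekq] -> 6 lines: wml qulkz chd ekq yopc xxooj
Hunk 6: at line 1 remove [chd,ekq] add [xwkqu] -> 5 lines: wml qulkz xwkqu yopc xxooj

Answer: wml
qulkz
xwkqu
yopc
xxooj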